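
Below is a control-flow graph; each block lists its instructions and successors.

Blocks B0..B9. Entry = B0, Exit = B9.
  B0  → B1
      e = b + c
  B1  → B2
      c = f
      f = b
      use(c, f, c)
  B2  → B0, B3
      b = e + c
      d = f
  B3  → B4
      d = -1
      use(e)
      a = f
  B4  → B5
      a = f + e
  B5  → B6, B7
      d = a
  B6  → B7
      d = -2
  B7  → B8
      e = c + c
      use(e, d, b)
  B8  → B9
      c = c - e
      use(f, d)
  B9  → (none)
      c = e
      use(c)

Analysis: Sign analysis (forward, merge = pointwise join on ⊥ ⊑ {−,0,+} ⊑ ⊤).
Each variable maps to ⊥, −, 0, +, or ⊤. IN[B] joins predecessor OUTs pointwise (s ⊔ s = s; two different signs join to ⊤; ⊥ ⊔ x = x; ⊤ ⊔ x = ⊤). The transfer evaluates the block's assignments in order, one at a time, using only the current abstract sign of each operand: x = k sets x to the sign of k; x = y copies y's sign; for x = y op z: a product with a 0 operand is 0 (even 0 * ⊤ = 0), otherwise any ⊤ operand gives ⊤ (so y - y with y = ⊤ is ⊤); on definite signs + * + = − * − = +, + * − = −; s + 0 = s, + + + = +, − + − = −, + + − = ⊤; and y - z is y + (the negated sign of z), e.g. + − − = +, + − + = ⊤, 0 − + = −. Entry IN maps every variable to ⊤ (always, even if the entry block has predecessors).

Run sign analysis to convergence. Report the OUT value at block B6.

Converged values:
  B0:   IN=(all ⊤)   OUT=(all ⊤)
  B1:   IN=(all ⊤)   OUT=(all ⊤)
  B2:   IN=(all ⊤)   OUT=(all ⊤)
  B3:   IN=(all ⊤)   OUT={d:-; rest ⊤}
  B4:   IN={d:-; rest ⊤}   OUT={d:-; rest ⊤}
  B5:   IN={d:-; rest ⊤}   OUT=(all ⊤)
  B6:   IN=(all ⊤)   OUT={d:-; rest ⊤}
  B7:   IN=(all ⊤)   OUT=(all ⊤)
  B8:   IN=(all ⊤)   OUT=(all ⊤)
  B9:   IN=(all ⊤)   OUT=(all ⊤)

Merge at B6: IN[B6] = OUT[B5] = {a: ⊤, b: ⊤, c: ⊤, d: ⊤, e: ⊤, f: ⊤}
Applying B6's transfer function to that IN value gives OUT[B6] (row B6 above).

Answer: {a: ⊤, b: ⊤, c: ⊤, d: -, e: ⊤, f: ⊤}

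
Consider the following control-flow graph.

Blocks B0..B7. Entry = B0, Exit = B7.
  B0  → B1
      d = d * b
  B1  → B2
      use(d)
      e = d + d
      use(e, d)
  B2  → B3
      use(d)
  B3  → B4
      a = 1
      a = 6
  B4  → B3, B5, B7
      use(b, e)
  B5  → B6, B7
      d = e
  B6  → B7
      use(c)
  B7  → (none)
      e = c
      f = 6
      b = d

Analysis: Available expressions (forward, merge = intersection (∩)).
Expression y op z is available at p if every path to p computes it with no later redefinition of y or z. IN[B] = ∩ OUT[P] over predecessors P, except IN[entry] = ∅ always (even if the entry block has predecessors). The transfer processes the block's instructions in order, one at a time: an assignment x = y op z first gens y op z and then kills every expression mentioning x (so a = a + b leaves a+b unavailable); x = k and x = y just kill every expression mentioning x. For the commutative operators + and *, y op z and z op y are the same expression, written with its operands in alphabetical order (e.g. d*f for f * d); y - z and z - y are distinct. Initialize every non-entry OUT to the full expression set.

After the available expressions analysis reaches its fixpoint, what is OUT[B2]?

Converged values:
  B0: | IN={} | OUT={}
  B1: | IN={} | OUT={d+d}
  B2: | IN={d+d} | OUT={d+d}
  B3: | IN={d+d} | OUT={d+d}
  B4: | IN={d+d} | OUT={d+d}
  B5: | IN={d+d} | OUT={}
  B6: | IN={} | OUT={}
  B7: | IN={} | OUT={}

Merge at B2: IN[B2] = OUT[B1] = {d+d}
Applying B2's transfer function to that IN value gives OUT[B2] (row B2 above).

Answer: {d+d}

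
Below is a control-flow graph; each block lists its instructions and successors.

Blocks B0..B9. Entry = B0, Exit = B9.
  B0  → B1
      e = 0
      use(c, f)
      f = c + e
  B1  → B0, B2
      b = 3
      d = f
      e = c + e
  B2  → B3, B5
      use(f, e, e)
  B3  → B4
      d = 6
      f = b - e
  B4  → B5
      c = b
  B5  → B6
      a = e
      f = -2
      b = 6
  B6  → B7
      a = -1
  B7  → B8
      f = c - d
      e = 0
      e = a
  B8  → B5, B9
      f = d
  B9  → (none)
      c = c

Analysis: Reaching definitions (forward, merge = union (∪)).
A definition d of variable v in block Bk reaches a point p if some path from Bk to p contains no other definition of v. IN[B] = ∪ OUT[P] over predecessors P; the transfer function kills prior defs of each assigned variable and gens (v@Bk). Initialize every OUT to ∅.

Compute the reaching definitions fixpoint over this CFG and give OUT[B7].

Answer: {a@B6, b@B5, c@B4, d@B1, d@B3, e@B7, f@B7}

Derivation:
Fixpoint table:
  B0: | IN={b@B1, d@B1, e@B1, f@B0} | OUT={b@B1, d@B1, e@B0, f@B0}
  B1: | IN={b@B1, d@B1, e@B0, f@B0} | OUT={b@B1, d@B1, e@B1, f@B0}
  B2: | IN={b@B1, d@B1, e@B1, f@B0} | OUT={b@B1, d@B1, e@B1, f@B0}
  B3: | IN={b@B1, d@B1, e@B1, f@B0} | OUT={b@B1, d@B3, e@B1, f@B3}
  B4: | IN={b@B1, d@B3, e@B1, f@B3} | OUT={b@B1, c@B4, d@B3, e@B1, f@B3}
  B5: | IN={a@B6, b@B1, b@B5, c@B4, d@B1, d@B3, e@B1, e@B7, f@B0, f@B3, f@B8} | OUT={a@B5, b@B5, c@B4, d@B1, d@B3, e@B1, e@B7, f@B5}
  B6: | IN={a@B5, b@B5, c@B4, d@B1, d@B3, e@B1, e@B7, f@B5} | OUT={a@B6, b@B5, c@B4, d@B1, d@B3, e@B1, e@B7, f@B5}
  B7: | IN={a@B6, b@B5, c@B4, d@B1, d@B3, e@B1, e@B7, f@B5} | OUT={a@B6, b@B5, c@B4, d@B1, d@B3, e@B7, f@B7}
  B8: | IN={a@B6, b@B5, c@B4, d@B1, d@B3, e@B7, f@B7} | OUT={a@B6, b@B5, c@B4, d@B1, d@B3, e@B7, f@B8}
  B9: | IN={a@B6, b@B5, c@B4, d@B1, d@B3, e@B7, f@B8} | OUT={a@B6, b@B5, c@B9, d@B1, d@B3, e@B7, f@B8}

Merge at B7: IN[B7] = OUT[B6] = {a@B6, b@B5, c@B4, d@B1, d@B3, e@B1, e@B7, f@B5}
Applying B7's transfer function to that IN value gives OUT[B7] (row B7 above).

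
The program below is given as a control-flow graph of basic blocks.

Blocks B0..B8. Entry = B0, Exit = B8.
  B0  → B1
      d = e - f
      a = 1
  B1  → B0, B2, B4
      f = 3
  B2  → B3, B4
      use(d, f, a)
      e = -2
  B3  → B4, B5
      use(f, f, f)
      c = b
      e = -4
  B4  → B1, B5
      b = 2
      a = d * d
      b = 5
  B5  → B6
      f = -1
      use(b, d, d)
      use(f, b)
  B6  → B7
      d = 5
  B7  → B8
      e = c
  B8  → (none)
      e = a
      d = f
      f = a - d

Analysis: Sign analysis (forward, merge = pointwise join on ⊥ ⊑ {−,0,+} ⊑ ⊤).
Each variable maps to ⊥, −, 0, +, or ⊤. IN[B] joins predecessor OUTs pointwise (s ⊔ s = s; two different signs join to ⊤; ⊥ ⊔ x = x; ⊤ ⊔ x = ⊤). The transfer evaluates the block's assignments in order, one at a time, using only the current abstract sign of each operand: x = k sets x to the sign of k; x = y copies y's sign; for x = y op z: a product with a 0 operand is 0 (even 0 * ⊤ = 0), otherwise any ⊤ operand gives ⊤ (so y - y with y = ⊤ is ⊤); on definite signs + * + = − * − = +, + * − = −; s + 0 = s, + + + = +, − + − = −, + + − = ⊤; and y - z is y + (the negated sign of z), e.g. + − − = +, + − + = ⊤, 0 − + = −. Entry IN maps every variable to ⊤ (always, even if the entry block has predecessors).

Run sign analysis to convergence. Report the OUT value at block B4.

Answer: {a: ⊤, b: +, c: ⊤, d: ⊤, e: ⊤, f: +}

Working:
Fixpoint table:
  B0:  IN=(all ⊤)  OUT={a:+; rest ⊤}
  B1:  IN=(all ⊤)  OUT={f:+; rest ⊤}
  B2:  IN={f:+; rest ⊤}  OUT={e:-, f:+; rest ⊤}
  B3:  IN={e:-, f:+; rest ⊤}  OUT={e:-, f:+; rest ⊤}
  B4:  IN={f:+; rest ⊤}  OUT={b:+, f:+; rest ⊤}
  B5:  IN={f:+; rest ⊤}  OUT={f:-; rest ⊤}
  B6:  IN={f:-; rest ⊤}  OUT={d:+, f:-; rest ⊤}
  B7:  IN={d:+, f:-; rest ⊤}  OUT={d:+, f:-; rest ⊤}
  B8:  IN={d:+, f:-; rest ⊤}  OUT={d:-; rest ⊤}

Merge at B4: IN[B4] = OUT[B1] ⊔ OUT[B2] ⊔ OUT[B3] = {a: ⊤, b: ⊤, c: ⊤, d: ⊤, e: ⊤, f: +}
Applying B4's transfer function to that IN value gives OUT[B4] (row B4 above).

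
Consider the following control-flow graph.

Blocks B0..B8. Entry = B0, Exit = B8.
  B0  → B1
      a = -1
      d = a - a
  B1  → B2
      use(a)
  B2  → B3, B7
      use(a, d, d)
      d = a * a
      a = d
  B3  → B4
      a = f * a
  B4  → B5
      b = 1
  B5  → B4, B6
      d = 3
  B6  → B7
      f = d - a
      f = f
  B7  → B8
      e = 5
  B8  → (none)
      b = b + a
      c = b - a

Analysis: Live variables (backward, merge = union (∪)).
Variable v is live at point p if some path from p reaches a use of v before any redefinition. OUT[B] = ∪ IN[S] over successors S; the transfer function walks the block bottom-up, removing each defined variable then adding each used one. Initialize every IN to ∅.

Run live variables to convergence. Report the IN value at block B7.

Fixpoint table:
  B0:  IN={b, f}  OUT={a, b, d, f}
  B1:  IN={a, b, d, f}  OUT={a, b, d, f}
  B2:  IN={a, b, d, f}  OUT={a, b, f}
  B3:  IN={a, f}  OUT={a}
  B4:  IN={a}  OUT={a, b}
  B5:  IN={a, b}  OUT={a, b, d}
  B6:  IN={a, b, d}  OUT={a, b}
  B7:  IN={a, b}  OUT={a, b}
  B8:  IN={a, b}  OUT={}

Merge at B7: OUT[B7] = IN[B8] = {a, b}
Applying B7's transfer function to that OUT value gives IN[B7] (row B7 above).

Answer: {a, b}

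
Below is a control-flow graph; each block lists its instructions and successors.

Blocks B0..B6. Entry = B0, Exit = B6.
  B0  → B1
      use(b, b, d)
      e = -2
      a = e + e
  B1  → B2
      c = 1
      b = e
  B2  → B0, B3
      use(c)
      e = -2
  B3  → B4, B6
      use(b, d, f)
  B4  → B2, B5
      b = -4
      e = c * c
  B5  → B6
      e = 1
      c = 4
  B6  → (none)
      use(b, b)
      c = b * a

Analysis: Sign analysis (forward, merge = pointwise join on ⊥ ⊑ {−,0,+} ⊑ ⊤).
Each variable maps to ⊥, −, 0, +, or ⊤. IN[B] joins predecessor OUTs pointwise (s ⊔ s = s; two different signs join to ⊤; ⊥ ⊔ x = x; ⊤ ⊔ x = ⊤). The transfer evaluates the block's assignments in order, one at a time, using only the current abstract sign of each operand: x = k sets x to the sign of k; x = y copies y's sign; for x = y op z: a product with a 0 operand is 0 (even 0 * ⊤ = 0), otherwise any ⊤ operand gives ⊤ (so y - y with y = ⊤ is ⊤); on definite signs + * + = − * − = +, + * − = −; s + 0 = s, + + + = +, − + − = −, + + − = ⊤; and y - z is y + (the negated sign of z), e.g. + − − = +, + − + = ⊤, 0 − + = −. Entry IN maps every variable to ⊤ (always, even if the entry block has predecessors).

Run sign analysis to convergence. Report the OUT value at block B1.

Answer: {a: -, b: -, c: +, d: ⊤, e: -, f: ⊤}

Working:
Per-block solution:
  B0: | IN=(all ⊤) | OUT={a:-, e:-; rest ⊤}
  B1: | IN={a:-, e:-; rest ⊤} | OUT={a:-, b:-, c:+, e:-; rest ⊤}
  B2: | IN={a:-, b:-, c:+; rest ⊤} | OUT={a:-, b:-, c:+, e:-; rest ⊤}
  B3: | IN={a:-, b:-, c:+, e:-; rest ⊤} | OUT={a:-, b:-, c:+, e:-; rest ⊤}
  B4: | IN={a:-, b:-, c:+, e:-; rest ⊤} | OUT={a:-, b:-, c:+, e:+; rest ⊤}
  B5: | IN={a:-, b:-, c:+, e:+; rest ⊤} | OUT={a:-, b:-, c:+, e:+; rest ⊤}
  B6: | IN={a:-, b:-, c:+; rest ⊤} | OUT={a:-, b:-, c:+; rest ⊤}

Merge at B1: IN[B1] = OUT[B0] = {a: -, b: ⊤, c: ⊤, d: ⊤, e: -, f: ⊤}
Applying B1's transfer function to that IN value gives OUT[B1] (row B1 above).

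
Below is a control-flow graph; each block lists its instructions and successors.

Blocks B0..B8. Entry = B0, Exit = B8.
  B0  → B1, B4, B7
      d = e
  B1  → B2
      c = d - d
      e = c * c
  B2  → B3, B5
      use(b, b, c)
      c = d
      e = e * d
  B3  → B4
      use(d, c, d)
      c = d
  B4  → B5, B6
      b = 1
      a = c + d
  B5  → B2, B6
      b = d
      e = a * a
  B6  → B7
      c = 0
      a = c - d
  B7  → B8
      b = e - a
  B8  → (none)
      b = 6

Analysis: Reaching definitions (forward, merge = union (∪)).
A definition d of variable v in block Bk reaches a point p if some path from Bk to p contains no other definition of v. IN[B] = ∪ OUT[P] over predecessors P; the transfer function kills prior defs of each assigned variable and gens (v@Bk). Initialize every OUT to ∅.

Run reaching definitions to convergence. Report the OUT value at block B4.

Answer: {a@B4, b@B4, c@B3, d@B0, e@B2}

Derivation:
Fixpoint table:
  B0:  IN={}  OUT={d@B0}
  B1:  IN={d@B0}  OUT={c@B1, d@B0, e@B1}
  B2:  IN={a@B4, b@B5, c@B1, c@B2, c@B3, d@B0, e@B1, e@B5}  OUT={a@B4, b@B5, c@B2, d@B0, e@B2}
  B3:  IN={a@B4, b@B5, c@B2, d@B0, e@B2}  OUT={a@B4, b@B5, c@B3, d@B0, e@B2}
  B4:  IN={a@B4, b@B5, c@B3, d@B0, e@B2}  OUT={a@B4, b@B4, c@B3, d@B0, e@B2}
  B5:  IN={a@B4, b@B4, b@B5, c@B2, c@B3, d@B0, e@B2}  OUT={a@B4, b@B5, c@B2, c@B3, d@B0, e@B5}
  B6:  IN={a@B4, b@B4, b@B5, c@B2, c@B3, d@B0, e@B2, e@B5}  OUT={a@B6, b@B4, b@B5, c@B6, d@B0, e@B2, e@B5}
  B7:  IN={a@B6, b@B4, b@B5, c@B6, d@B0, e@B2, e@B5}  OUT={a@B6, b@B7, c@B6, d@B0, e@B2, e@B5}
  B8:  IN={a@B6, b@B7, c@B6, d@B0, e@B2, e@B5}  OUT={a@B6, b@B8, c@B6, d@B0, e@B2, e@B5}

Merge at B4: IN[B4] = OUT[B0] ⊔ OUT[B3] = {a@B4, b@B5, c@B3, d@B0, e@B2}
Applying B4's transfer function to that IN value gives OUT[B4] (row B4 above).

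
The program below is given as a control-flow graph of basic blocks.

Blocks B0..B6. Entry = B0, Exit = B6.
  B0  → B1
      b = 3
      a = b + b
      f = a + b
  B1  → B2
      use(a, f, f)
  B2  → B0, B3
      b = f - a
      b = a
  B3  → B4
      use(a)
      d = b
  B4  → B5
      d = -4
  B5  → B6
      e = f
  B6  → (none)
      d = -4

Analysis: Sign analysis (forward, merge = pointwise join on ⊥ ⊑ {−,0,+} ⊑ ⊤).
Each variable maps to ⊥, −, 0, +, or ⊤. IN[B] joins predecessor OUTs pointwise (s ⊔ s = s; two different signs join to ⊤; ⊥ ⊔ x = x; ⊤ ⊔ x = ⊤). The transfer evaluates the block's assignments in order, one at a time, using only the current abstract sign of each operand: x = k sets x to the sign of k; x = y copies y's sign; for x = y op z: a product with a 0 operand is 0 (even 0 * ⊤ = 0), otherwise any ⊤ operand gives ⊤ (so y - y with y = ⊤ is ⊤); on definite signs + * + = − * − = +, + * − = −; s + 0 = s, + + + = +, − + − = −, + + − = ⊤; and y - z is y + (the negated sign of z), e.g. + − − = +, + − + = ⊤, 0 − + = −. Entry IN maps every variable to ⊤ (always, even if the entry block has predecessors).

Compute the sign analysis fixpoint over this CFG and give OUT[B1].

Answer: {a: +, b: +, c: ⊤, d: ⊤, e: ⊤, f: +}

Trace:
Fixpoint table:
  B0:   IN=(all ⊤)   OUT={a:+, b:+, f:+; rest ⊤}
  B1:   IN={a:+, b:+, f:+; rest ⊤}   OUT={a:+, b:+, f:+; rest ⊤}
  B2:   IN={a:+, b:+, f:+; rest ⊤}   OUT={a:+, b:+, f:+; rest ⊤}
  B3:   IN={a:+, b:+, f:+; rest ⊤}   OUT={a:+, b:+, d:+, f:+; rest ⊤}
  B4:   IN={a:+, b:+, d:+, f:+; rest ⊤}   OUT={a:+, b:+, d:-, f:+; rest ⊤}
  B5:   IN={a:+, b:+, d:-, f:+; rest ⊤}   OUT={a:+, b:+, d:-, e:+, f:+; rest ⊤}
  B6:   IN={a:+, b:+, d:-, e:+, f:+; rest ⊤}   OUT={a:+, b:+, d:-, e:+, f:+; rest ⊤}

Merge at B1: IN[B1] = OUT[B0] = {a: +, b: +, c: ⊤, d: ⊤, e: ⊤, f: +}
Applying B1's transfer function to that IN value gives OUT[B1] (row B1 above).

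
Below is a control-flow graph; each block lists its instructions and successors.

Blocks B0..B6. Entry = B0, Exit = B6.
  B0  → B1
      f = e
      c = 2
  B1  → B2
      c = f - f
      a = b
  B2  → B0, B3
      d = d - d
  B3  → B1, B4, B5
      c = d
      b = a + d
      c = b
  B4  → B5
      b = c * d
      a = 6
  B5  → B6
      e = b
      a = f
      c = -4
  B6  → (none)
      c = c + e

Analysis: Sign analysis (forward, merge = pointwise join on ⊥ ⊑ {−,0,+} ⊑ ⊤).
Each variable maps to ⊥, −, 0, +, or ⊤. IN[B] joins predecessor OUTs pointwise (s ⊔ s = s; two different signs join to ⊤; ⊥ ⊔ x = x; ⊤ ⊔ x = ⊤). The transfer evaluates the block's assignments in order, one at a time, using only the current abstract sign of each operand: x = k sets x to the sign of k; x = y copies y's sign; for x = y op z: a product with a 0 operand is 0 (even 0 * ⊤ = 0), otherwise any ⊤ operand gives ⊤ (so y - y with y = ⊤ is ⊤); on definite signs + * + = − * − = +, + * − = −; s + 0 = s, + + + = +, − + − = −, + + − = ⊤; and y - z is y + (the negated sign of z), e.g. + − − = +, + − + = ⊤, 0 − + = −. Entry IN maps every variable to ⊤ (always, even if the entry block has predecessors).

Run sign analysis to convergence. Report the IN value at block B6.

Converged values:
  B0: | IN=(all ⊤) | OUT={c:+; rest ⊤}
  B1: | IN=(all ⊤) | OUT=(all ⊤)
  B2: | IN=(all ⊤) | OUT=(all ⊤)
  B3: | IN=(all ⊤) | OUT=(all ⊤)
  B4: | IN=(all ⊤) | OUT={a:+; rest ⊤}
  B5: | IN=(all ⊤) | OUT={c:-; rest ⊤}
  B6: | IN={c:-; rest ⊤} | OUT=(all ⊤)

Merge at B6: IN[B6] = OUT[B5] = {a: ⊤, b: ⊤, c: -, d: ⊤, e: ⊤, f: ⊤}

Answer: {a: ⊤, b: ⊤, c: -, d: ⊤, e: ⊤, f: ⊤}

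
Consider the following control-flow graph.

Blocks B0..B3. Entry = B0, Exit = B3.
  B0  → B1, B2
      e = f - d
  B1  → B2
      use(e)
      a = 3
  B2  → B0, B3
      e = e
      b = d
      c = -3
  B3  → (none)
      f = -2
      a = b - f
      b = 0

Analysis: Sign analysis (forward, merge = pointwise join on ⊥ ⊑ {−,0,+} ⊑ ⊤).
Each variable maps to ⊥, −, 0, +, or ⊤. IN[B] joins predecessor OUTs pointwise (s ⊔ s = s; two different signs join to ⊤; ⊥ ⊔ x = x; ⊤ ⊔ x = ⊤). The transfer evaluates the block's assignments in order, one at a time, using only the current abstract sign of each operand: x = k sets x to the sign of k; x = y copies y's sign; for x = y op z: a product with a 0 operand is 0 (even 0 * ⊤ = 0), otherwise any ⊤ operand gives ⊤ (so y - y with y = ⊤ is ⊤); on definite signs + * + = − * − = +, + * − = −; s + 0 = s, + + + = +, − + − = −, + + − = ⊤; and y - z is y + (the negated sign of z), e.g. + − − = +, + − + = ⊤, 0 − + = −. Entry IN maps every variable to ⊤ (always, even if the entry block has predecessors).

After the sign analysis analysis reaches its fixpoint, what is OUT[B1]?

Answer: {a: +, b: ⊤, c: ⊤, d: ⊤, e: ⊤, f: ⊤}

Trace:
Fixpoint table:
  B0: | IN=(all ⊤) | OUT=(all ⊤)
  B1: | IN=(all ⊤) | OUT={a:+; rest ⊤}
  B2: | IN=(all ⊤) | OUT={c:-; rest ⊤}
  B3: | IN={c:-; rest ⊤} | OUT={b:0, c:-, f:-; rest ⊤}

Merge at B1: IN[B1] = OUT[B0] = {a: ⊤, b: ⊤, c: ⊤, d: ⊤, e: ⊤, f: ⊤}
Applying B1's transfer function to that IN value gives OUT[B1] (row B1 above).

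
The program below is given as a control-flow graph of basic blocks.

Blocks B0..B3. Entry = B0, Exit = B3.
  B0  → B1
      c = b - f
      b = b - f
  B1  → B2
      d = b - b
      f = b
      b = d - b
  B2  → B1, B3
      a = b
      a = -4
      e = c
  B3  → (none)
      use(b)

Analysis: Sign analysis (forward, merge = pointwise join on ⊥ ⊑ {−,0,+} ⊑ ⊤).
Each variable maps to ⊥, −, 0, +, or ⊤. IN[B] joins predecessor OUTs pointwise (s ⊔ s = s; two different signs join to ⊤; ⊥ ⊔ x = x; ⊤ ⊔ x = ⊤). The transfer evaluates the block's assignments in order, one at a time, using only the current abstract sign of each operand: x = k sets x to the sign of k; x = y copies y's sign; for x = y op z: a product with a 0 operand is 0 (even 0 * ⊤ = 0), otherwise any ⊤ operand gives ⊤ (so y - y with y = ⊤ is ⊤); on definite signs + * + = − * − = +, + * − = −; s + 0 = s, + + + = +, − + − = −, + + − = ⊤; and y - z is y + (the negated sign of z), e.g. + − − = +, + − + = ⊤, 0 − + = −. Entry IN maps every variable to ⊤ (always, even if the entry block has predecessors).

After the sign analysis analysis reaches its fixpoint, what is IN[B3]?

Answer: {a: -, b: ⊤, c: ⊤, d: ⊤, e: ⊤, f: ⊤}

Working:
Per-block solution:
  B0: | IN=(all ⊤) | OUT=(all ⊤)
  B1: | IN=(all ⊤) | OUT=(all ⊤)
  B2: | IN=(all ⊤) | OUT={a:-; rest ⊤}
  B3: | IN={a:-; rest ⊤} | OUT={a:-; rest ⊤}

Merge at B3: IN[B3] = OUT[B2] = {a: -, b: ⊤, c: ⊤, d: ⊤, e: ⊤, f: ⊤}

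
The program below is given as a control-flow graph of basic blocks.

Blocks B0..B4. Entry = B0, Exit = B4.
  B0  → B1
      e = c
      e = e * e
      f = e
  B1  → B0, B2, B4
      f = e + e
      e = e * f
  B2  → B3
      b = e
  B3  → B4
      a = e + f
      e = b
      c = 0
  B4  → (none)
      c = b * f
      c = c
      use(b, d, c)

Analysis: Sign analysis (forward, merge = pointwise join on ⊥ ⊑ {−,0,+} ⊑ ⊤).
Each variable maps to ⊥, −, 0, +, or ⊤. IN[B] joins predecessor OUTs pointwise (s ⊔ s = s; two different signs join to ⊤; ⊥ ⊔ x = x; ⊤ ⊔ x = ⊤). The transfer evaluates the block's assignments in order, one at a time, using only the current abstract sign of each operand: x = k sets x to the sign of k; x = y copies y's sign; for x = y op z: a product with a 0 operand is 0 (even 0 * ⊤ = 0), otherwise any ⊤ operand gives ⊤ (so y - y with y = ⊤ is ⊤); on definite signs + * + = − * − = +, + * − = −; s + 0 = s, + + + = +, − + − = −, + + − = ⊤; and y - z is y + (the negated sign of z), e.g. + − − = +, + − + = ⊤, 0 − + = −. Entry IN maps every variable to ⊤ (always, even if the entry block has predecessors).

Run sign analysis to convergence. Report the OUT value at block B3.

Answer: {a: ⊤, b: ⊤, c: 0, d: ⊤, e: ⊤, f: ⊤}

Trace:
Fixpoint table:
  B0:   IN=(all ⊤)   OUT=(all ⊤)
  B1:   IN=(all ⊤)   OUT=(all ⊤)
  B2:   IN=(all ⊤)   OUT=(all ⊤)
  B3:   IN=(all ⊤)   OUT={c:0; rest ⊤}
  B4:   IN=(all ⊤)   OUT=(all ⊤)

Merge at B3: IN[B3] = OUT[B2] = {a: ⊤, b: ⊤, c: ⊤, d: ⊤, e: ⊤, f: ⊤}
Applying B3's transfer function to that IN value gives OUT[B3] (row B3 above).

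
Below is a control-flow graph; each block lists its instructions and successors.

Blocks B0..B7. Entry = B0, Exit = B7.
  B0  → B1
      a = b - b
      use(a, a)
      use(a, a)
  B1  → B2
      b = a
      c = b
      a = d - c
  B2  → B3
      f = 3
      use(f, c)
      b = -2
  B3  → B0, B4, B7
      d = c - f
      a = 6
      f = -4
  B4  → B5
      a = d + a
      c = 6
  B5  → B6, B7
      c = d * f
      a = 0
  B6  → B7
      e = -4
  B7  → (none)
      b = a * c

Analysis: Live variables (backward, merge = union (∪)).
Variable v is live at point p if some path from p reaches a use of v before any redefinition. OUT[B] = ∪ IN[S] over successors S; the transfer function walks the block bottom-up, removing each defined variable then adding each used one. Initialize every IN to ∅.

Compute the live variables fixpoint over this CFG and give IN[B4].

Fixpoint table:
  B0:  IN={b, d}  OUT={a, d}
  B1:  IN={a, d}  OUT={c}
  B2:  IN={c}  OUT={b, c, f}
  B3:  IN={b, c, f}  OUT={a, b, c, d, f}
  B4:  IN={a, d, f}  OUT={d, f}
  B5:  IN={d, f}  OUT={a, c}
  B6:  IN={a, c}  OUT={a, c}
  B7:  IN={a, c}  OUT={}

Merge at B4: OUT[B4] = IN[B5] = {d, f}
Applying B4's transfer function to that OUT value gives IN[B4] (row B4 above).

Answer: {a, d, f}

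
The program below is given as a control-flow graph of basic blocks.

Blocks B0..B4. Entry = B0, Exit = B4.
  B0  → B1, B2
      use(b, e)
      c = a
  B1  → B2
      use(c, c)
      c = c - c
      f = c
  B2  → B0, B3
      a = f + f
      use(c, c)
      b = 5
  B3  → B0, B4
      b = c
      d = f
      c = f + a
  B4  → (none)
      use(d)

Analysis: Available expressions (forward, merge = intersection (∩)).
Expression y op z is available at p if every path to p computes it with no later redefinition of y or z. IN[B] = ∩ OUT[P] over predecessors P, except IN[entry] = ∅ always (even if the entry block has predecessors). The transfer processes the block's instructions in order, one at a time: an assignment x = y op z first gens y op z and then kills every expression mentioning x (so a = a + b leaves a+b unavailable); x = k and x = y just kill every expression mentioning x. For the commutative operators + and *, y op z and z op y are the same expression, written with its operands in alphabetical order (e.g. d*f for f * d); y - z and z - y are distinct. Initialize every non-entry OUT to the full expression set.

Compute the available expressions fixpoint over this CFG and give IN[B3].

Answer: {f+f}

Derivation:
Converged values:
  B0:   IN={}   OUT={}
  B1:   IN={}   OUT={}
  B2:   IN={}   OUT={f+f}
  B3:   IN={f+f}   OUT={a+f, f+f}
  B4:   IN={a+f, f+f}   OUT={a+f, f+f}

Merge at B3: IN[B3] = OUT[B2] = {f+f}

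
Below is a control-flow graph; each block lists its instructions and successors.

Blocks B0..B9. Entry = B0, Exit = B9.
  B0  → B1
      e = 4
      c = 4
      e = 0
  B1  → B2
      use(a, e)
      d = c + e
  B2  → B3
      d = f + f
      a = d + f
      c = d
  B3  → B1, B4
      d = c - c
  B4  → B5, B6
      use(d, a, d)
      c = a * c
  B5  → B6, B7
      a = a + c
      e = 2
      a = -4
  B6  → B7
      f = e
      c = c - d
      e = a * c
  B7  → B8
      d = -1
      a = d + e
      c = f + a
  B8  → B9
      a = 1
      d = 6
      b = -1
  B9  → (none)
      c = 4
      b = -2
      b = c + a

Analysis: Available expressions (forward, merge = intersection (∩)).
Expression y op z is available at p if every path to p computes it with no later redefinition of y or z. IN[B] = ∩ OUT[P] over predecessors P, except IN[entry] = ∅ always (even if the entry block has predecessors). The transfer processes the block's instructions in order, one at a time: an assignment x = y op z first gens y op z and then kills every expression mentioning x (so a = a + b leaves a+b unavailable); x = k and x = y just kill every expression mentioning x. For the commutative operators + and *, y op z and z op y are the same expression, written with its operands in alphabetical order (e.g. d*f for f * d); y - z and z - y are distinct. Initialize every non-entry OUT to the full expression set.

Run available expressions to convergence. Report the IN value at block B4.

Per-block solution:
  B0: | IN={} | OUT={}
  B1: | IN={} | OUT={c+e}
  B2: | IN={c+e} | OUT={d+f, f+f}
  B3: | IN={d+f, f+f} | OUT={c-c, f+f}
  B4: | IN={c-c, f+f} | OUT={f+f}
  B5: | IN={f+f} | OUT={f+f}
  B6: | IN={f+f} | OUT={a*c}
  B7: | IN={} | OUT={a+f, d+e}
  B8: | IN={a+f, d+e} | OUT={}
  B9: | IN={} | OUT={a+c}

Merge at B4: IN[B4] = OUT[B3] = {c-c, f+f}

Answer: {c-c, f+f}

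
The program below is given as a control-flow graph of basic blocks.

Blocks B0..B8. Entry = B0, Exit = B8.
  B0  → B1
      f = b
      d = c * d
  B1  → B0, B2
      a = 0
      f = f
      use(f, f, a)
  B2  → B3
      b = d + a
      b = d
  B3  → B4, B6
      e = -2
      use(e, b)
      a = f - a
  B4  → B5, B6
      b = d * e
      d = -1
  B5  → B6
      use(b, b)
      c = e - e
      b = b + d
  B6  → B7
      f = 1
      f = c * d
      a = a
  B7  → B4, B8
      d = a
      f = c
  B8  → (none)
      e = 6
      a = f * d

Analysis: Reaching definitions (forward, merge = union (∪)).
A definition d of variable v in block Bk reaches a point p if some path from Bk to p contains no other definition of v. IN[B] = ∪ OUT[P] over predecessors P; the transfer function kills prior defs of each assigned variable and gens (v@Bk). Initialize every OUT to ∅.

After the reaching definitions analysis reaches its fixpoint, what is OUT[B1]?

Per-block solution:
  B0:   IN={a@B1, d@B0, f@B1}   OUT={a@B1, d@B0, f@B0}
  B1:   IN={a@B1, d@B0, f@B0}   OUT={a@B1, d@B0, f@B1}
  B2:   IN={a@B1, d@B0, f@B1}   OUT={a@B1, b@B2, d@B0, f@B1}
  B3:   IN={a@B1, b@B2, d@B0, f@B1}   OUT={a@B3, b@B2, d@B0, e@B3, f@B1}
  B4:   IN={a@B3, a@B6, b@B2, b@B4, b@B5, c@B5, d@B0, d@B7, e@B3, f@B1, f@B7}   OUT={a@B3, a@B6, b@B4, c@B5, d@B4, e@B3, f@B1, f@B7}
  B5:   IN={a@B3, a@B6, b@B4, c@B5, d@B4, e@B3, f@B1, f@B7}   OUT={a@B3, a@B6, b@B5, c@B5, d@B4, e@B3, f@B1, f@B7}
  B6:   IN={a@B3, a@B6, b@B2, b@B4, b@B5, c@B5, d@B0, d@B4, e@B3, f@B1, f@B7}   OUT={a@B6, b@B2, b@B4, b@B5, c@B5, d@B0, d@B4, e@B3, f@B6}
  B7:   IN={a@B6, b@B2, b@B4, b@B5, c@B5, d@B0, d@B4, e@B3, f@B6}   OUT={a@B6, b@B2, b@B4, b@B5, c@B5, d@B7, e@B3, f@B7}
  B8:   IN={a@B6, b@B2, b@B4, b@B5, c@B5, d@B7, e@B3, f@B7}   OUT={a@B8, b@B2, b@B4, b@B5, c@B5, d@B7, e@B8, f@B7}

Merge at B1: IN[B1] = OUT[B0] = {a@B1, d@B0, f@B0}
Applying B1's transfer function to that IN value gives OUT[B1] (row B1 above).

Answer: {a@B1, d@B0, f@B1}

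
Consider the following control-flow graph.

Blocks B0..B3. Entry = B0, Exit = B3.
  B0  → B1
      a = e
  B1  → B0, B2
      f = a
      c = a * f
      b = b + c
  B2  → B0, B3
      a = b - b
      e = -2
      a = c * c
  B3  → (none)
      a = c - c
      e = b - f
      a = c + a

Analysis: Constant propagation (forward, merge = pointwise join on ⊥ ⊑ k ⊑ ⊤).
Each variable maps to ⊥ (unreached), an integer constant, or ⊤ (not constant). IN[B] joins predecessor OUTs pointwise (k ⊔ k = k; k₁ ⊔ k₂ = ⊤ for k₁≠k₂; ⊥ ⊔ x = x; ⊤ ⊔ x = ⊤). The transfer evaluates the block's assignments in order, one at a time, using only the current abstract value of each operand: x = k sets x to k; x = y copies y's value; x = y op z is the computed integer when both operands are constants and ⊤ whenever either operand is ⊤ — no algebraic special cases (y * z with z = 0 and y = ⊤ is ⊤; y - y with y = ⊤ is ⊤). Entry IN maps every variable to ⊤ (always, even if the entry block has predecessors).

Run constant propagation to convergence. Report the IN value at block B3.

Fixpoint table:
  B0:  IN=(all ⊤)  OUT=(all ⊤)
  B1:  IN=(all ⊤)  OUT=(all ⊤)
  B2:  IN=(all ⊤)  OUT={e:-2; rest ⊤}
  B3:  IN={e:-2; rest ⊤}  OUT=(all ⊤)

Merge at B3: IN[B3] = OUT[B2] = {a: ⊤, b: ⊤, c: ⊤, d: ⊤, e: -2, f: ⊤}

Answer: {a: ⊤, b: ⊤, c: ⊤, d: ⊤, e: -2, f: ⊤}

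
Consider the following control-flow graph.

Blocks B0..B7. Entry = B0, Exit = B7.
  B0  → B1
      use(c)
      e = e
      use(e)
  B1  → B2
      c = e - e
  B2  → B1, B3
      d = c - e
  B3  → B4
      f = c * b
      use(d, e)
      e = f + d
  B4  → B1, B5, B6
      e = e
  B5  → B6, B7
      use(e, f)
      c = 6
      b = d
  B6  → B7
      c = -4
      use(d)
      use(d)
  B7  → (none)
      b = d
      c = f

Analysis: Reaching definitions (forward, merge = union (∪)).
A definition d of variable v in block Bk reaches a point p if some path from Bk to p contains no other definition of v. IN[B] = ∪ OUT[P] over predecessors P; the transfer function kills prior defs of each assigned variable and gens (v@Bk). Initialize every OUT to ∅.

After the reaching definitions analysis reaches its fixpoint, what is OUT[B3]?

Answer: {c@B1, d@B2, e@B3, f@B3}

Working:
Per-block solution:
  B0:  IN={}  OUT={e@B0}
  B1:  IN={c@B1, d@B2, e@B0, e@B4, f@B3}  OUT={c@B1, d@B2, e@B0, e@B4, f@B3}
  B2:  IN={c@B1, d@B2, e@B0, e@B4, f@B3}  OUT={c@B1, d@B2, e@B0, e@B4, f@B3}
  B3:  IN={c@B1, d@B2, e@B0, e@B4, f@B3}  OUT={c@B1, d@B2, e@B3, f@B3}
  B4:  IN={c@B1, d@B2, e@B3, f@B3}  OUT={c@B1, d@B2, e@B4, f@B3}
  B5:  IN={c@B1, d@B2, e@B4, f@B3}  OUT={b@B5, c@B5, d@B2, e@B4, f@B3}
  B6:  IN={b@B5, c@B1, c@B5, d@B2, e@B4, f@B3}  OUT={b@B5, c@B6, d@B2, e@B4, f@B3}
  B7:  IN={b@B5, c@B5, c@B6, d@B2, e@B4, f@B3}  OUT={b@B7, c@B7, d@B2, e@B4, f@B3}

Merge at B3: IN[B3] = OUT[B2] = {c@B1, d@B2, e@B0, e@B4, f@B3}
Applying B3's transfer function to that IN value gives OUT[B3] (row B3 above).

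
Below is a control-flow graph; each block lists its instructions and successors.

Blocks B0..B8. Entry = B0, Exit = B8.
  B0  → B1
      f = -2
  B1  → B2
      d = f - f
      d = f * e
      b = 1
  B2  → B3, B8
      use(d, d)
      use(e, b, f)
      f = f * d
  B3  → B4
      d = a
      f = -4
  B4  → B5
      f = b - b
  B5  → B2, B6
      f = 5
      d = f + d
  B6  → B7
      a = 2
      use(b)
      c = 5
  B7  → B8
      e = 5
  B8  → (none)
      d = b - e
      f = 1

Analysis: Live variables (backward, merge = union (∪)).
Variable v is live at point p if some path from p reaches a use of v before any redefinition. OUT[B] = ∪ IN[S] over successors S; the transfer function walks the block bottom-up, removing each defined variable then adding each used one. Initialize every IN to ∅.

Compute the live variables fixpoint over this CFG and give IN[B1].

Per-block solution:
  B0:  IN={a, e}  OUT={a, e, f}
  B1:  IN={a, e, f}  OUT={a, b, d, e, f}
  B2:  IN={a, b, d, e, f}  OUT={a, b, e}
  B3:  IN={a, b, e}  OUT={a, b, d, e}
  B4:  IN={a, b, d, e}  OUT={a, b, d, e}
  B5:  IN={a, b, d, e}  OUT={a, b, d, e, f}
  B6:  IN={b}  OUT={b}
  B7:  IN={b}  OUT={b, e}
  B8:  IN={b, e}  OUT={}

Merge at B1: OUT[B1] = IN[B2] = {a, b, d, e, f}
Applying B1's transfer function to that OUT value gives IN[B1] (row B1 above).

Answer: {a, e, f}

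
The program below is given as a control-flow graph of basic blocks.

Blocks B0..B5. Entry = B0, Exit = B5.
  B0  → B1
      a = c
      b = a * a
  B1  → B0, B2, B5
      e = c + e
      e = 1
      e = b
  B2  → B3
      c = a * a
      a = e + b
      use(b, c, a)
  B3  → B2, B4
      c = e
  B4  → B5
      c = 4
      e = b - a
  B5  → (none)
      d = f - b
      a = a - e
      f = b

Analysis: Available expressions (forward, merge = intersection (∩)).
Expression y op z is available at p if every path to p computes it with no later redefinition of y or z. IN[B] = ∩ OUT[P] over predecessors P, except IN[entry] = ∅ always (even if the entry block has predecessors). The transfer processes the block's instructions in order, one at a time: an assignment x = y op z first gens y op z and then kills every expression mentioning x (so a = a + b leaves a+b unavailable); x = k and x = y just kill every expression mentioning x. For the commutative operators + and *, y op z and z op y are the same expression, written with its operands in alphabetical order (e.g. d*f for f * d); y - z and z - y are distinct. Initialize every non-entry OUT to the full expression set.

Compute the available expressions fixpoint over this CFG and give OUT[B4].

Converged values:
  B0:  IN={}  OUT={a*a}
  B1:  IN={a*a}  OUT={a*a}
  B2:  IN={}  OUT={b+e}
  B3:  IN={b+e}  OUT={b+e}
  B4:  IN={b+e}  OUT={b-a}
  B5:  IN={}  OUT={}

Merge at B4: IN[B4] = OUT[B3] = {b+e}
Applying B4's transfer function to that IN value gives OUT[B4] (row B4 above).

Answer: {b-a}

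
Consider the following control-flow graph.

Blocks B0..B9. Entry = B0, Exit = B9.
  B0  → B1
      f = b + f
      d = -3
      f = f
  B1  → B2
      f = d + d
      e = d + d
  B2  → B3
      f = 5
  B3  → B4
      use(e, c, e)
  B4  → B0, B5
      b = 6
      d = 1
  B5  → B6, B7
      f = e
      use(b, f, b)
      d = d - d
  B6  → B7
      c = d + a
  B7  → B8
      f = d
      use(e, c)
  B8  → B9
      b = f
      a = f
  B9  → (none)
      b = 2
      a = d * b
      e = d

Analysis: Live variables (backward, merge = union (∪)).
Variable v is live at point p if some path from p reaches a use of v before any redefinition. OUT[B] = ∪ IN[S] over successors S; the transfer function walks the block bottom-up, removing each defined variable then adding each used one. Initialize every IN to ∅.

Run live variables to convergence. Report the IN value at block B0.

Fixpoint table:
  B0:  IN={a, b, c, f}  OUT={a, c, d}
  B1:  IN={a, c, d}  OUT={a, c, e}
  B2:  IN={a, c, e}  OUT={a, c, e, f}
  B3:  IN={a, c, e, f}  OUT={a, c, e, f}
  B4:  IN={a, c, e, f}  OUT={a, b, c, d, e, f}
  B5:  IN={a, b, c, d, e}  OUT={a, c, d, e}
  B6:  IN={a, d, e}  OUT={c, d, e}
  B7:  IN={c, d, e}  OUT={d, f}
  B8:  IN={d, f}  OUT={d}
  B9:  IN={d}  OUT={}

Merge at B0: OUT[B0] = IN[B1] = {a, c, d}
Applying B0's transfer function to that OUT value gives IN[B0] (row B0 above).

Answer: {a, b, c, f}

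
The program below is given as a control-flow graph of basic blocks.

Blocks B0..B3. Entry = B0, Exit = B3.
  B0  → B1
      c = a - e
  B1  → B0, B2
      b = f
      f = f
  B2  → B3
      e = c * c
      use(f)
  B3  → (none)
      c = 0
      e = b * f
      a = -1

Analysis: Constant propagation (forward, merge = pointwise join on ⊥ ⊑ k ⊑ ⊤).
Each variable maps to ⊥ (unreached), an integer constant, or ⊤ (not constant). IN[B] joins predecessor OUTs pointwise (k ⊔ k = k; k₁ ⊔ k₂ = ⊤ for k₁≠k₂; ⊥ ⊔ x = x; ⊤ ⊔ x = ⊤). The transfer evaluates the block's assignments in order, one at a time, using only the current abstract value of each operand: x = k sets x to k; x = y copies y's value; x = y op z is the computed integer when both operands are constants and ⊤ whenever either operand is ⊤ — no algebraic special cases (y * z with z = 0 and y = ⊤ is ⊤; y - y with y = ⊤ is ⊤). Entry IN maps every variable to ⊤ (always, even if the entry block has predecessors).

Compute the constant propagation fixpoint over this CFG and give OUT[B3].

Answer: {a: -1, b: ⊤, c: 0, d: ⊤, e: ⊤, f: ⊤}

Trace:
Fixpoint table:
  B0:   IN=(all ⊤)   OUT=(all ⊤)
  B1:   IN=(all ⊤)   OUT=(all ⊤)
  B2:   IN=(all ⊤)   OUT=(all ⊤)
  B3:   IN=(all ⊤)   OUT={a:-1, c:0; rest ⊤}

Merge at B3: IN[B3] = OUT[B2] = {a: ⊤, b: ⊤, c: ⊤, d: ⊤, e: ⊤, f: ⊤}
Applying B3's transfer function to that IN value gives OUT[B3] (row B3 above).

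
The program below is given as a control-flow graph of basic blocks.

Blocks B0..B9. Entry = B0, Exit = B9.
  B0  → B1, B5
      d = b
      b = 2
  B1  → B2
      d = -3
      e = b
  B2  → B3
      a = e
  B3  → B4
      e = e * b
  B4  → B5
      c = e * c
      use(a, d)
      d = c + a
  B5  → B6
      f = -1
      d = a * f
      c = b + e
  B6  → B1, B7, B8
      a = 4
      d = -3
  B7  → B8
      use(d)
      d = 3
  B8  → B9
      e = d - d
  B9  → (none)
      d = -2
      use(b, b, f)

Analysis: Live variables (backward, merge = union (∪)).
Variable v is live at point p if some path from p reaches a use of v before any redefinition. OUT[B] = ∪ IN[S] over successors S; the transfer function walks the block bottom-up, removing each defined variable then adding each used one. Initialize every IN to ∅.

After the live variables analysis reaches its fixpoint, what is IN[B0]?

Per-block solution:
  B0:  IN={a, b, c, e}  OUT={a, b, c, e}
  B1:  IN={b, c}  OUT={b, c, d, e}
  B2:  IN={b, c, d, e}  OUT={a, b, c, d, e}
  B3:  IN={a, b, c, d, e}  OUT={a, b, c, d, e}
  B4:  IN={a, b, c, d, e}  OUT={a, b, e}
  B5:  IN={a, b, e}  OUT={b, c, f}
  B6:  IN={b, c, f}  OUT={b, c, d, f}
  B7:  IN={b, d, f}  OUT={b, d, f}
  B8:  IN={b, d, f}  OUT={b, f}
  B9:  IN={b, f}  OUT={}

Merge at B0: OUT[B0] = IN[B1] ⊔ IN[B5] = {a, b, c, e}
Applying B0's transfer function to that OUT value gives IN[B0] (row B0 above).

Answer: {a, b, c, e}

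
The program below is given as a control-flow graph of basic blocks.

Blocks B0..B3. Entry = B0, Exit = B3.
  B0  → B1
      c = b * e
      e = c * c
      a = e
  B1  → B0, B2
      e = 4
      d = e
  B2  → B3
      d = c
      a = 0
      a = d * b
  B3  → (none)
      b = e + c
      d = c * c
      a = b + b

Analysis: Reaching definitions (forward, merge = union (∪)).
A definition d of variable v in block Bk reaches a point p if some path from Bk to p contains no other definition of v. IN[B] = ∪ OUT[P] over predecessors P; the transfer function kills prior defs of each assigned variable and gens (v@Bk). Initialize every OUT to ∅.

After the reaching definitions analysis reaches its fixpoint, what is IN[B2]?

Fixpoint table:
  B0:  IN={a@B0, c@B0, d@B1, e@B1}  OUT={a@B0, c@B0, d@B1, e@B0}
  B1:  IN={a@B0, c@B0, d@B1, e@B0}  OUT={a@B0, c@B0, d@B1, e@B1}
  B2:  IN={a@B0, c@B0, d@B1, e@B1}  OUT={a@B2, c@B0, d@B2, e@B1}
  B3:  IN={a@B2, c@B0, d@B2, e@B1}  OUT={a@B3, b@B3, c@B0, d@B3, e@B1}

Merge at B2: IN[B2] = OUT[B1] = {a@B0, c@B0, d@B1, e@B1}

Answer: {a@B0, c@B0, d@B1, e@B1}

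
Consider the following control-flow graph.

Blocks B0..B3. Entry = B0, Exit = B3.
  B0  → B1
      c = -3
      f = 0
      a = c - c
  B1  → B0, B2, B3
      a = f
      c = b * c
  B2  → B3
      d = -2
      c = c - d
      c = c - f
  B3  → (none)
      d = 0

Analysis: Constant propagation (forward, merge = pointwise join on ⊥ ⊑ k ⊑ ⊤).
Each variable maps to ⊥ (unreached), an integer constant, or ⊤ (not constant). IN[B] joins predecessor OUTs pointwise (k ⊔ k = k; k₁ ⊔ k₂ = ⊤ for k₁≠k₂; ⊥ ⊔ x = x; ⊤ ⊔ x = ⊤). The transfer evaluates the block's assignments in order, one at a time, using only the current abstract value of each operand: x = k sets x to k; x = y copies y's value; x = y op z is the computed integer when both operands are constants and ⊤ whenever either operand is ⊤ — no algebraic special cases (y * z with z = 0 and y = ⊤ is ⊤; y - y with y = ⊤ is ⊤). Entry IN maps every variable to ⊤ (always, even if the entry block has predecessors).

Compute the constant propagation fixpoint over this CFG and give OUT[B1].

Per-block solution:
  B0: | IN=(all ⊤) | OUT={a:0, c:-3, f:0; rest ⊤}
  B1: | IN={a:0, c:-3, f:0; rest ⊤} | OUT={a:0, f:0; rest ⊤}
  B2: | IN={a:0, f:0; rest ⊤} | OUT={a:0, d:-2, f:0; rest ⊤}
  B3: | IN={a:0, f:0; rest ⊤} | OUT={a:0, d:0, f:0; rest ⊤}

Merge at B1: IN[B1] = OUT[B0] = {a: 0, b: ⊤, c: -3, d: ⊤, e: ⊤, f: 0}
Applying B1's transfer function to that IN value gives OUT[B1] (row B1 above).

Answer: {a: 0, b: ⊤, c: ⊤, d: ⊤, e: ⊤, f: 0}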